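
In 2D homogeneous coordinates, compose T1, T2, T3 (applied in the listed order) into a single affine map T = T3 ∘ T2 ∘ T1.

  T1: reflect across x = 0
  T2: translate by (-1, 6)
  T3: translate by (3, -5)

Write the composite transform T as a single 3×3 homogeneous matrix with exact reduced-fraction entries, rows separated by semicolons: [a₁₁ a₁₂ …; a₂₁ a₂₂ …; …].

T = [-1 0 2; 0 1 1; 0 0 1]

T1 = [-1 0 0; 0 1 0; 0 0 1]
T2·T1 = [-1 0 -1; 0 1 6; 0 0 1]
T3·…·T1 = [-1 0 2; 0 1 1; 0 0 1]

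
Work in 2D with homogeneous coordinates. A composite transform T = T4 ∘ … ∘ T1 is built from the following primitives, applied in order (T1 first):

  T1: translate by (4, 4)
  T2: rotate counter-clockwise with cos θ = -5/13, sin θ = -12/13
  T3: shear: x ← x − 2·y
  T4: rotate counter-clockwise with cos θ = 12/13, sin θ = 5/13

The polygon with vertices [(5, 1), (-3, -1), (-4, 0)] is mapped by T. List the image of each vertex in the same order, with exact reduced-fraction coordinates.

T1 translate by (4, 4): (5, 1) → (9, 5); (-3, -1) → (1, 3); (-4, 0) → (0, 4)
T2 rotate counter-clockwise with cos θ = -5/13, sin θ = -12/13: (9, 5) → (15/13, -133/13); (1, 3) → (31/13, -27/13); (0, 4) → (48/13, -20/13)
T3 shear: x ← x − 2·y: (15/13, -133/13) → (281/13, -133/13); (31/13, -27/13) → (85/13, -27/13); (48/13, -20/13) → (88/13, -20/13)
T4 rotate counter-clockwise with cos θ = 12/13, sin θ = 5/13: (281/13, -133/13) → (4037/169, -191/169); (85/13, -27/13) → (1155/169, 101/169); (88/13, -20/13) → (1156/169, 200/169)

image vertices: (4037/169, -191/169), (1155/169, 101/169), (1156/169, 200/169)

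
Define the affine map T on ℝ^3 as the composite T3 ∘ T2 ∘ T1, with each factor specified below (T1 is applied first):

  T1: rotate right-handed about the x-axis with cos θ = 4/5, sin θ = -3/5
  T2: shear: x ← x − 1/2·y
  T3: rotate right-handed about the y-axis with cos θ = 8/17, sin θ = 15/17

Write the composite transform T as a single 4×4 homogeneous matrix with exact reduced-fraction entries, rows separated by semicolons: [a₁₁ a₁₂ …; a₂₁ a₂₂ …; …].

T1 = [1 0 0 0; 0 4/5 3/5 0; 0 -3/5 4/5 0; 0 0 0 1]
T2·T1 = [1 -2/5 -3/10 0; 0 4/5 3/5 0; 0 -3/5 4/5 0; 0 0 0 1]
T3·…·T1 = [8/17 -61/85 48/85 0; 0 4/5 3/5 0; -15/17 6/85 109/170 0; 0 0 0 1]

T = [8/17 -61/85 48/85 0; 0 4/5 3/5 0; -15/17 6/85 109/170 0; 0 0 0 1]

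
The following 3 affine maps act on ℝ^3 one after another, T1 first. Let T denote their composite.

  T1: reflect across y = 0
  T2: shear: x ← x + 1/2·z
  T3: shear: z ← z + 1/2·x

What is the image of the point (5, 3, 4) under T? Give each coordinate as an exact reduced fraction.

T(p) = (7, -3, 15/2)

T1 reflect across y = 0: (5, 3, 4) → (5, -3, 4)
T2 shear: x ← x + 1/2·z: (5, -3, 4) → (7, -3, 4)
T3 shear: z ← z + 1/2·x: (7, -3, 4) → (7, -3, 15/2)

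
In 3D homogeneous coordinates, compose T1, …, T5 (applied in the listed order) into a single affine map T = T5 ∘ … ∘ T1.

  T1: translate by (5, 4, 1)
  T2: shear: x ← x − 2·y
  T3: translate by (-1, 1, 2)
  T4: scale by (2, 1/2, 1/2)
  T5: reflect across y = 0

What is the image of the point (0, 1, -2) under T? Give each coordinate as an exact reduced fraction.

T(p) = (-12, -3, 1/2)

T1 translate by (5, 4, 1): (0, 1, -2) → (5, 5, -1)
T2 shear: x ← x − 2·y: (5, 5, -1) → (-5, 5, -1)
T3 translate by (-1, 1, 2): (-5, 5, -1) → (-6, 6, 1)
T4 scale by (2, 1/2, 1/2): (-6, 6, 1) → (-12, 3, 1/2)
T5 reflect across y = 0: (-12, 3, 1/2) → (-12, -3, 1/2)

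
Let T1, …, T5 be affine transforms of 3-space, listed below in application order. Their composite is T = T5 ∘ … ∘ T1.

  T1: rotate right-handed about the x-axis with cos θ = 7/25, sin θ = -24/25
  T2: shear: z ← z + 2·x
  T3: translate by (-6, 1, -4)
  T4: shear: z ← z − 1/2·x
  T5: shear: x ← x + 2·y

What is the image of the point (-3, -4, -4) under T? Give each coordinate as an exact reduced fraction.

T(p) = (-423/25, -99/25, -139/50)

T1 rotate right-handed about the x-axis with cos θ = 7/25, sin θ = -24/25: (-3, -4, -4) → (-3, -124/25, 68/25)
T2 shear: z ← z + 2·x: (-3, -124/25, 68/25) → (-3, -124/25, -82/25)
T3 translate by (-6, 1, -4): (-3, -124/25, -82/25) → (-9, -99/25, -182/25)
T4 shear: z ← z − 1/2·x: (-9, -99/25, -182/25) → (-9, -99/25, -139/50)
T5 shear: x ← x + 2·y: (-9, -99/25, -139/50) → (-423/25, -99/25, -139/50)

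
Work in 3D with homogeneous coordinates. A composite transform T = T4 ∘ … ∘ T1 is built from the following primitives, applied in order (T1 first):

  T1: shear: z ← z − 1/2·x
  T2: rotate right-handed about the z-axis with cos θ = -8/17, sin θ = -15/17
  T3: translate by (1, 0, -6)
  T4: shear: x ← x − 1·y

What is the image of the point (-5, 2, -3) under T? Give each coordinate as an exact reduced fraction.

T1 shear: z ← z − 1/2·x: (-5, 2, -3) → (-5, 2, -1/2)
T2 rotate right-handed about the z-axis with cos θ = -8/17, sin θ = -15/17: (-5, 2, -1/2) → (70/17, 59/17, -1/2)
T3 translate by (1, 0, -6): (70/17, 59/17, -1/2) → (87/17, 59/17, -13/2)
T4 shear: x ← x − 1·y: (87/17, 59/17, -13/2) → (28/17, 59/17, -13/2)

T(p) = (28/17, 59/17, -13/2)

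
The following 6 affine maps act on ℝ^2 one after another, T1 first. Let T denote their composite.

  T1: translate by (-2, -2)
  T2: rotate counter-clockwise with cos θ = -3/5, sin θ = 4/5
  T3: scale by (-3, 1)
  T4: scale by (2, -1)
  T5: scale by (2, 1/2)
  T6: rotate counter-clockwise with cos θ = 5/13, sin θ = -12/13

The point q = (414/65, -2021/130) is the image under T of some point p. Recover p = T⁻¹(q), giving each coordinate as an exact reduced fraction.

T1 = [1 0 -2; 0 1 -2; 0 0 1]
T2·T1 = [-3/5 -4/5 14/5; 4/5 -3/5 -2/5; 0 0 1]
T3·…·T1 = [9/5 12/5 -42/5; 4/5 -3/5 -2/5; 0 0 1]
T4·…·T1 = [18/5 24/5 -84/5; -4/5 3/5 2/5; 0 0 1]
T5·…·T1 = [36/5 48/5 -168/5; -2/5 3/10 1/5; 0 0 1]
T6·…·T1 = [12/5 258/65 -828/65; -34/5 -1137/130 2021/65; 0 0 1]
det M = 6; M⁻¹ = [-379/260 -43/65 2; 17/15 2/5 2; 0 0 1]
M⁻¹ · (414/65, -2021/130)ᵀ = (3, 3)ᵀ

p = (3, 3)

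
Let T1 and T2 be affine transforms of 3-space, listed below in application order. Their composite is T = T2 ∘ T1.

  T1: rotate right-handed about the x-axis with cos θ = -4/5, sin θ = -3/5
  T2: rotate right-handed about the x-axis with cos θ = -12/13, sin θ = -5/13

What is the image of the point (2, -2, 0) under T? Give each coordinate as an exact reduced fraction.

T1 rotate right-handed about the x-axis with cos θ = -4/5, sin θ = -3/5: (2, -2, 0) → (2, 8/5, 6/5)
T2 rotate right-handed about the x-axis with cos θ = -12/13, sin θ = -5/13: (2, 8/5, 6/5) → (2, -66/65, -112/65)

T(p) = (2, -66/65, -112/65)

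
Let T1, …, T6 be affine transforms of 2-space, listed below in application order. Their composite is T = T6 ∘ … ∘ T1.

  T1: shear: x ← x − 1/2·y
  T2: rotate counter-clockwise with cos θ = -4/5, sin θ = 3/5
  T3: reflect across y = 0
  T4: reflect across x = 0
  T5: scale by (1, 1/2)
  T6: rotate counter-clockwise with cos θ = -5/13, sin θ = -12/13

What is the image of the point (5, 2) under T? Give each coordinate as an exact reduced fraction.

T1 shear: x ← x − 1/2·y: (5, 2) → (4, 2)
T2 rotate counter-clockwise with cos θ = -4/5, sin θ = 3/5: (4, 2) → (-22/5, 4/5)
T3 reflect across y = 0: (-22/5, 4/5) → (-22/5, -4/5)
T4 reflect across x = 0: (-22/5, -4/5) → (22/5, -4/5)
T5 scale by (1, 1/2): (22/5, -4/5) → (22/5, -2/5)
T6 rotate counter-clockwise with cos θ = -5/13, sin θ = -12/13: (22/5, -2/5) → (-134/65, -254/65)

T(p) = (-134/65, -254/65)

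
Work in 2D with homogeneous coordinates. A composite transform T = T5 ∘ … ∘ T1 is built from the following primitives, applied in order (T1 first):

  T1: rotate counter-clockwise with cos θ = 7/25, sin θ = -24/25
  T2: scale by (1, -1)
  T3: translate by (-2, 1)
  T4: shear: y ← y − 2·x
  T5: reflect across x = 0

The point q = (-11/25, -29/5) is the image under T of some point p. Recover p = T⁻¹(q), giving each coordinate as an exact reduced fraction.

p = (-5, 4)

T1 = [7/25 24/25 0; -24/25 7/25 0; 0 0 1]
T2·T1 = [7/25 24/25 0; 24/25 -7/25 0; 0 0 1]
T3·…·T1 = [7/25 24/25 -2; 24/25 -7/25 1; 0 0 1]
T4·…·T1 = [7/25 24/25 -2; 2/5 -11/5 5; 0 0 1]
T5·…·T1 = [-7/25 -24/25 2; 2/5 -11/5 5; 0 0 1]
det M = 1; M⁻¹ = [-11/5 24/25 -2/5; -2/5 -7/25 11/5; 0 0 1]
M⁻¹ · (-11/25, -29/5)ᵀ = (-5, 4)ᵀ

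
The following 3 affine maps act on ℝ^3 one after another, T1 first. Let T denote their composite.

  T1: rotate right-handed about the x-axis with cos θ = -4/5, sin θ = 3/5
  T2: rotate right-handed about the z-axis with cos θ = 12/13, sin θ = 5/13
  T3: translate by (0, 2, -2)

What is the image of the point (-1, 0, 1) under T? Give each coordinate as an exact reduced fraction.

T(p) = (-9/13, 69/65, -14/5)

T1 rotate right-handed about the x-axis with cos θ = -4/5, sin θ = 3/5: (-1, 0, 1) → (-1, -3/5, -4/5)
T2 rotate right-handed about the z-axis with cos θ = 12/13, sin θ = 5/13: (-1, -3/5, -4/5) → (-9/13, -61/65, -4/5)
T3 translate by (0, 2, -2): (-9/13, -61/65, -4/5) → (-9/13, 69/65, -14/5)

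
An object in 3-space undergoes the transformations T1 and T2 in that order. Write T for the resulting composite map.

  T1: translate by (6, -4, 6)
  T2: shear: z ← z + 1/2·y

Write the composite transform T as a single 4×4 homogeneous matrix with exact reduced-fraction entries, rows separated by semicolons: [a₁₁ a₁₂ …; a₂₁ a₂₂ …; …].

T1 = [1 0 0 6; 0 1 0 -4; 0 0 1 6; 0 0 0 1]
T2·T1 = [1 0 0 6; 0 1 0 -4; 0 1/2 1 4; 0 0 0 1]

T = [1 0 0 6; 0 1 0 -4; 0 1/2 1 4; 0 0 0 1]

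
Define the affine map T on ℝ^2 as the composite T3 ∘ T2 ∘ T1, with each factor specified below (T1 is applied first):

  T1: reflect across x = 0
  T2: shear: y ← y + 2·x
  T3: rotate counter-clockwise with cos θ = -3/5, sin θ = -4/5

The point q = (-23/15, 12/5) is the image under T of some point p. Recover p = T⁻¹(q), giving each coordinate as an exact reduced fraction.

p = (1, -2/3)

T1 = [-1 0 0; 0 1 0; 0 0 1]
T2·T1 = [-1 0 0; -2 1 0; 0 0 1]
T3·…·T1 = [-1 4/5 0; 2 -3/5 0; 0 0 1]
det M = -1; M⁻¹ = [3/5 4/5 0; 2 1 0; 0 0 1]
M⁻¹ · (-23/15, 12/5)ᵀ = (1, -2/3)ᵀ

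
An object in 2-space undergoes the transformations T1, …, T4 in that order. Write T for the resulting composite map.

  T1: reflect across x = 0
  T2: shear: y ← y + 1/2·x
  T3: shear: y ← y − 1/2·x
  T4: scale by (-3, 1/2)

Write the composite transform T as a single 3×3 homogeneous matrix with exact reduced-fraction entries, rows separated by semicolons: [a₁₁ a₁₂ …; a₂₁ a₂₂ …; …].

T = [3 0 0; 0 1/2 0; 0 0 1]

T1 = [-1 0 0; 0 1 0; 0 0 1]
T2·T1 = [-1 0 0; -1/2 1 0; 0 0 1]
T3·…·T1 = [-1 0 0; 0 1 0; 0 0 1]
T4·…·T1 = [3 0 0; 0 1/2 0; 0 0 1]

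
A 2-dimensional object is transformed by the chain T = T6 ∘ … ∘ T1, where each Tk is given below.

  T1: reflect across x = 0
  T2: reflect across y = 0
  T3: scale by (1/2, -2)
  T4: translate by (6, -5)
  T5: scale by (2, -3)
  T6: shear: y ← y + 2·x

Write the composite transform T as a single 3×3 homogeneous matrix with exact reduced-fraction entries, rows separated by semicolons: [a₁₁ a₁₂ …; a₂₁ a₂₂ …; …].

T = [-1 0 12; -2 -6 39; 0 0 1]

T1 = [-1 0 0; 0 1 0; 0 0 1]
T2·T1 = [-1 0 0; 0 -1 0; 0 0 1]
T3·…·T1 = [-1/2 0 0; 0 2 0; 0 0 1]
T4·…·T1 = [-1/2 0 6; 0 2 -5; 0 0 1]
T5·…·T1 = [-1 0 12; 0 -6 15; 0 0 1]
T6·…·T1 = [-1 0 12; -2 -6 39; 0 0 1]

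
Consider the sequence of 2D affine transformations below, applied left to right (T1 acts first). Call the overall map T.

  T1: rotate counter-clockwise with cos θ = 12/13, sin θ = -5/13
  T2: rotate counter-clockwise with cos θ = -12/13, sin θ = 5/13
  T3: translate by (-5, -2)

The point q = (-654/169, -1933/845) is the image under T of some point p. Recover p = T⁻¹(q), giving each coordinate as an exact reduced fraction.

T1 = [12/13 5/13 0; -5/13 12/13 0; 0 0 1]
T2·T1 = [-119/169 -120/169 0; 120/169 -119/169 0; 0 0 1]
T3·…·T1 = [-119/169 -120/169 -5; 120/169 -119/169 -2; 0 0 1]
det M = 1; M⁻¹ = [-119/169 120/169 -355/169; -120/169 -119/169 -838/169; 0 0 1]
M⁻¹ · (-654/169, -1933/845)ᵀ = (-1, -3/5)ᵀ

p = (-1, -3/5)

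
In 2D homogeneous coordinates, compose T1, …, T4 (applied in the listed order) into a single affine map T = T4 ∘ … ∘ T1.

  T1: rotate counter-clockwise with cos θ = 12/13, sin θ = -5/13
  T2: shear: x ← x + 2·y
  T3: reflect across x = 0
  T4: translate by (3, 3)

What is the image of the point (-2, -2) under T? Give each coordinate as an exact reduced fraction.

T1 rotate counter-clockwise with cos θ = 12/13, sin θ = -5/13: (-2, -2) → (-34/13, -14/13)
T2 shear: x ← x + 2·y: (-34/13, -14/13) → (-62/13, -14/13)
T3 reflect across x = 0: (-62/13, -14/13) → (62/13, -14/13)
T4 translate by (3, 3): (62/13, -14/13) → (101/13, 25/13)

T(p) = (101/13, 25/13)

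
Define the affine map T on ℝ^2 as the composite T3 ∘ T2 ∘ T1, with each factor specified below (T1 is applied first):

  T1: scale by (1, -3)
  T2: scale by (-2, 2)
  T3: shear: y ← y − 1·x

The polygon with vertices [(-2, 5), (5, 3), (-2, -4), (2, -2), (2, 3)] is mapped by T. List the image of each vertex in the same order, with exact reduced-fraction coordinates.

image vertices: (4, -34), (-10, -8), (4, 20), (-4, 16), (-4, -14)

T1 scale by (1, -3): (-2, 5) → (-2, -15); (5, 3) → (5, -9); (-2, -4) → (-2, 12); (2, -2) → (2, 6); (2, 3) → (2, -9)
T2 scale by (-2, 2): (-2, -15) → (4, -30); (5, -9) → (-10, -18); (-2, 12) → (4, 24); (2, 6) → (-4, 12); (2, -9) → (-4, -18)
T3 shear: y ← y − 1·x: (4, -30) → (4, -34); (-10, -18) → (-10, -8); (4, 24) → (4, 20); (-4, 12) → (-4, 16); (-4, -18) → (-4, -14)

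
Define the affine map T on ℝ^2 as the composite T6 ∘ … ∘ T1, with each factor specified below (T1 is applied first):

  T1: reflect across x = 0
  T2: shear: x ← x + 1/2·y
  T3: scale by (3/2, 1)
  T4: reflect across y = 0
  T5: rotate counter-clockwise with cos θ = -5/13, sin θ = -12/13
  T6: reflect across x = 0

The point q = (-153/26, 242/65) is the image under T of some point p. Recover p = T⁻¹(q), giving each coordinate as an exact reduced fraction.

T1 = [-1 0 0; 0 1 0; 0 0 1]
T2·T1 = [-1 1/2 0; 0 1 0; 0 0 1]
T3·…·T1 = [-3/2 3/4 0; 0 1 0; 0 0 1]
T4·…·T1 = [-3/2 3/4 0; 0 -1 0; 0 0 1]
T5·…·T1 = [15/26 -63/52 0; 18/13 -4/13 0; 0 0 1]
T6·…·T1 = [-15/26 63/52 0; 18/13 -4/13 0; 0 0 1]
det M = -3/2; M⁻¹ = [8/39 21/26 0; 12/13 5/13 0; 0 0 1]
M⁻¹ · (-153/26, 242/65)ᵀ = (9/5, -4)ᵀ

p = (9/5, -4)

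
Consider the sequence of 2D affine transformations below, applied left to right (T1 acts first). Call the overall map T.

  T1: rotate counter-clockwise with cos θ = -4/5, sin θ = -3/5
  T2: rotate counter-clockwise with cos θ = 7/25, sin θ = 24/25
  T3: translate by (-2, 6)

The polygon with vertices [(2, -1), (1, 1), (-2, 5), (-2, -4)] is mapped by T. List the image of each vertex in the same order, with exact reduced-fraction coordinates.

T1 rotate counter-clockwise with cos θ = -4/5, sin θ = -3/5: (2, -1) → (-11/5, -2/5); (1, 1) → (-1/5, -7/5); (-2, 5) → (23/5, -14/5); (-2, -4) → (-4/5, 22/5)
T2 rotate counter-clockwise with cos θ = 7/25, sin θ = 24/25: (-11/5, -2/5) → (-29/125, -278/125); (-1/5, -7/5) → (161/125, -73/125); (23/5, -14/5) → (497/125, 454/125); (-4/5, 22/5) → (-556/125, 58/125)
T3 translate by (-2, 6): (-29/125, -278/125) → (-279/125, 472/125); (161/125, -73/125) → (-89/125, 677/125); (497/125, 454/125) → (247/125, 1204/125); (-556/125, 58/125) → (-806/125, 808/125)

image vertices: (-279/125, 472/125), (-89/125, 677/125), (247/125, 1204/125), (-806/125, 808/125)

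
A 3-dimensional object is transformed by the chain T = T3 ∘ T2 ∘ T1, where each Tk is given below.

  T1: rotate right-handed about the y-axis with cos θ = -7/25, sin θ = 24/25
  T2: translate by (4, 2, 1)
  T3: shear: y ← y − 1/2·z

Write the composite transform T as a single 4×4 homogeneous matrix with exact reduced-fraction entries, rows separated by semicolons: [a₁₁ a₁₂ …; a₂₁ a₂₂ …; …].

T1 = [-7/25 0 24/25 0; 0 1 0 0; -24/25 0 -7/25 0; 0 0 0 1]
T2·T1 = [-7/25 0 24/25 4; 0 1 0 2; -24/25 0 -7/25 1; 0 0 0 1]
T3·…·T1 = [-7/25 0 24/25 4; 12/25 1 7/50 3/2; -24/25 0 -7/25 1; 0 0 0 1]

T = [-7/25 0 24/25 4; 12/25 1 7/50 3/2; -24/25 0 -7/25 1; 0 0 0 1]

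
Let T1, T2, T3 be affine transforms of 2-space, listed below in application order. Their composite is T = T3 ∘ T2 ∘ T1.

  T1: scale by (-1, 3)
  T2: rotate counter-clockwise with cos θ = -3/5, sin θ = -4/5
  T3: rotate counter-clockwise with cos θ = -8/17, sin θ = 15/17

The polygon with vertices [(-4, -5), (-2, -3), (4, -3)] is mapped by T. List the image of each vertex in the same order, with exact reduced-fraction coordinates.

image vertices: (141/85, -1312/85), (3/5, -46/5), (-453/85, -704/85)

T1 scale by (-1, 3): (-4, -5) → (4, -15); (-2, -3) → (2, -9); (4, -3) → (-4, -9)
T2 rotate counter-clockwise with cos θ = -3/5, sin θ = -4/5: (4, -15) → (-72/5, 29/5); (2, -9) → (-42/5, 19/5); (-4, -9) → (-24/5, 43/5)
T3 rotate counter-clockwise with cos θ = -8/17, sin θ = 15/17: (-72/5, 29/5) → (141/85, -1312/85); (-42/5, 19/5) → (3/5, -46/5); (-24/5, 43/5) → (-453/85, -704/85)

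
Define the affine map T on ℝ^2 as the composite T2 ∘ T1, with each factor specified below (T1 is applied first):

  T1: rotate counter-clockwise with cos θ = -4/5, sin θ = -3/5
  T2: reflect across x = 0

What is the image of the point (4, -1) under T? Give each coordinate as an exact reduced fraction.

T(p) = (19/5, -8/5)

T1 rotate counter-clockwise with cos θ = -4/5, sin θ = -3/5: (4, -1) → (-19/5, -8/5)
T2 reflect across x = 0: (-19/5, -8/5) → (19/5, -8/5)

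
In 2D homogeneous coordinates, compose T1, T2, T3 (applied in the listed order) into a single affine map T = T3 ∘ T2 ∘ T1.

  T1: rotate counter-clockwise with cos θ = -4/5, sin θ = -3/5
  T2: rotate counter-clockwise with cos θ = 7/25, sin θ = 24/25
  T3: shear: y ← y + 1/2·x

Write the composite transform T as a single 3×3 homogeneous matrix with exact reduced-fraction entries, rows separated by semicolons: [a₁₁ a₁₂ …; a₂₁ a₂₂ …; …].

T = [44/125 117/125 0; -19/25 41/50 0; 0 0 1]

T1 = [-4/5 3/5 0; -3/5 -4/5 0; 0 0 1]
T2·T1 = [44/125 117/125 0; -117/125 44/125 0; 0 0 1]
T3·…·T1 = [44/125 117/125 0; -19/25 41/50 0; 0 0 1]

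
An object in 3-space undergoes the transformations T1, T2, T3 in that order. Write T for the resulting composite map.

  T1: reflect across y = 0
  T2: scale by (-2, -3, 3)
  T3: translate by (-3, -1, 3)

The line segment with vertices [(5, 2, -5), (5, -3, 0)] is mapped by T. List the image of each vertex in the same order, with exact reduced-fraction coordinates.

T1 reflect across y = 0: (5, 2, -5) → (5, -2, -5); (5, -3, 0) → (5, 3, 0)
T2 scale by (-2, -3, 3): (5, -2, -5) → (-10, 6, -15); (5, 3, 0) → (-10, -9, 0)
T3 translate by (-3, -1, 3): (-10, 6, -15) → (-13, 5, -12); (-10, -9, 0) → (-13, -10, 3)

image vertices: (-13, 5, -12), (-13, -10, 3)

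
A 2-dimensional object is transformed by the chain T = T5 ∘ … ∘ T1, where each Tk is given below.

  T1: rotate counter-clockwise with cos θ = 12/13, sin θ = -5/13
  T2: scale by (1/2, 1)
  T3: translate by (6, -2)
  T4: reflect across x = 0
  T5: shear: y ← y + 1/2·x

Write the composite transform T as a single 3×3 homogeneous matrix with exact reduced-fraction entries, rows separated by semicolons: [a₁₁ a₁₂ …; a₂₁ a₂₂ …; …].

T1 = [12/13 5/13 0; -5/13 12/13 0; 0 0 1]
T2·T1 = [6/13 5/26 0; -5/13 12/13 0; 0 0 1]
T3·…·T1 = [6/13 5/26 6; -5/13 12/13 -2; 0 0 1]
T4·…·T1 = [-6/13 -5/26 -6; -5/13 12/13 -2; 0 0 1]
T5·…·T1 = [-6/13 -5/26 -6; -8/13 43/52 -5; 0 0 1]

T = [-6/13 -5/26 -6; -8/13 43/52 -5; 0 0 1]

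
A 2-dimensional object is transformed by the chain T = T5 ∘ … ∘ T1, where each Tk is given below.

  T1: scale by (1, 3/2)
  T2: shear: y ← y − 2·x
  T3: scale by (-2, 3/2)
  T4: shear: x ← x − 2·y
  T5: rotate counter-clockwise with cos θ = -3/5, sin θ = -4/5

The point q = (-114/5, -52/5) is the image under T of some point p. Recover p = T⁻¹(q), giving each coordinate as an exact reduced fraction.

p = (1, -4)

T1 = [1 0 0; 0 3/2 0; 0 0 1]
T2·T1 = [1 0 0; -2 3/2 0; 0 0 1]
T3·…·T1 = [-2 0 0; -3 9/4 0; 0 0 1]
T4·…·T1 = [4 -9/2 0; -3 9/4 0; 0 0 1]
T5·…·T1 = [-24/5 9/2 0; -7/5 9/4 0; 0 0 1]
det M = -9/2; M⁻¹ = [-1/2 1 0; -14/45 16/15 0; 0 0 1]
M⁻¹ · (-114/5, -52/5)ᵀ = (1, -4)ᵀ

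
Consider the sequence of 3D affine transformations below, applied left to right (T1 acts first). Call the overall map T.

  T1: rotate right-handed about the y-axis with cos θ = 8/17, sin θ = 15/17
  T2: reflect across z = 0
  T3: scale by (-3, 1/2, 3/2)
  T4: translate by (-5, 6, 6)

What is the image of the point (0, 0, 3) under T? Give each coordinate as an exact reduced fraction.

T1 rotate right-handed about the y-axis with cos θ = 8/17, sin θ = 15/17: (0, 0, 3) → (45/17, 0, 24/17)
T2 reflect across z = 0: (45/17, 0, 24/17) → (45/17, 0, -24/17)
T3 scale by (-3, 1/2, 3/2): (45/17, 0, -24/17) → (-135/17, 0, -36/17)
T4 translate by (-5, 6, 6): (-135/17, 0, -36/17) → (-220/17, 6, 66/17)

T(p) = (-220/17, 6, 66/17)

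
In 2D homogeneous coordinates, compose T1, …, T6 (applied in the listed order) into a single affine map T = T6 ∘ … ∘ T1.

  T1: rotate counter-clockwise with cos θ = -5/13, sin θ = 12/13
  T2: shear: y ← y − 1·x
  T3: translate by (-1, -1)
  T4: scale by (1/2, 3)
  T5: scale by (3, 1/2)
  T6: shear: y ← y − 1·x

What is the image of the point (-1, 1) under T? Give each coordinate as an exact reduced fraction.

T(p) = (-30/13, -9/26)

T1 rotate counter-clockwise with cos θ = -5/13, sin θ = 12/13: (-1, 1) → (-7/13, -17/13)
T2 shear: y ← y − 1·x: (-7/13, -17/13) → (-7/13, -10/13)
T3 translate by (-1, -1): (-7/13, -10/13) → (-20/13, -23/13)
T4 scale by (1/2, 3): (-20/13, -23/13) → (-10/13, -69/13)
T5 scale by (3, 1/2): (-10/13, -69/13) → (-30/13, -69/26)
T6 shear: y ← y − 1·x: (-30/13, -69/26) → (-30/13, -9/26)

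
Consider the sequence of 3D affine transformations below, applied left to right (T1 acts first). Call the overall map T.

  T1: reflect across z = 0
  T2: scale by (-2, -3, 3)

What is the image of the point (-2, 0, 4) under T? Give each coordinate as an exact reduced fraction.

T(p) = (4, 0, -12)

T1 reflect across z = 0: (-2, 0, 4) → (-2, 0, -4)
T2 scale by (-2, -3, 3): (-2, 0, -4) → (4, 0, -12)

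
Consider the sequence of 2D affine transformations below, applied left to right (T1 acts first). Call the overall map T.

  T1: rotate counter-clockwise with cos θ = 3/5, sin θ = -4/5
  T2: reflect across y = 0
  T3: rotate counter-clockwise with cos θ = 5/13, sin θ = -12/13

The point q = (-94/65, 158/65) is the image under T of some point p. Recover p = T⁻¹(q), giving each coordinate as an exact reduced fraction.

T1 = [3/5 4/5 0; -4/5 3/5 0; 0 0 1]
T2·T1 = [3/5 4/5 0; 4/5 -3/5 0; 0 0 1]
T3·…·T1 = [63/65 -16/65 0; -16/65 -63/65 0; 0 0 1]
det M = -1; M⁻¹ = [63/65 -16/65 0; -16/65 -63/65 0; 0 0 1]
M⁻¹ · (-94/65, 158/65)ᵀ = (-2, -2)ᵀ

p = (-2, -2)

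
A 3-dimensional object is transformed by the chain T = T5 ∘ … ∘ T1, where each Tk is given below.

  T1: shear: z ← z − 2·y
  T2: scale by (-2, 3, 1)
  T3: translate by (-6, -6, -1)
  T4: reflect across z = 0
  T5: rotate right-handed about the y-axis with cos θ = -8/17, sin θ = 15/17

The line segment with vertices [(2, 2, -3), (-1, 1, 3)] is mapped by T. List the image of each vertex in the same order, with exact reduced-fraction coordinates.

T1 shear: z ← z − 2·y: (2, 2, -3) → (2, 2, -7); (-1, 1, 3) → (-1, 1, 1)
T2 scale by (-2, 3, 1): (2, 2, -7) → (-4, 6, -7); (-1, 1, 1) → (2, 3, 1)
T3 translate by (-6, -6, -1): (-4, 6, -7) → (-10, 0, -8); (2, 3, 1) → (-4, -3, 0)
T4 reflect across z = 0: (-10, 0, -8) → (-10, 0, 8); (-4, -3, 0) → (-4, -3, 0)
T5 rotate right-handed about the y-axis with cos θ = -8/17, sin θ = 15/17: (-10, 0, 8) → (200/17, 0, 86/17); (-4, -3, 0) → (32/17, -3, 60/17)

image vertices: (200/17, 0, 86/17), (32/17, -3, 60/17)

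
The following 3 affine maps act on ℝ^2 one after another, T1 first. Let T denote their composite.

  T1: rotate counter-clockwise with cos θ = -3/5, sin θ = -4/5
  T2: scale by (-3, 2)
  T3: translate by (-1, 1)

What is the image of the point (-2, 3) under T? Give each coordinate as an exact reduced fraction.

T(p) = (-59/5, 3/5)

T1 rotate counter-clockwise with cos θ = -3/5, sin θ = -4/5: (-2, 3) → (18/5, -1/5)
T2 scale by (-3, 2): (18/5, -1/5) → (-54/5, -2/5)
T3 translate by (-1, 1): (-54/5, -2/5) → (-59/5, 3/5)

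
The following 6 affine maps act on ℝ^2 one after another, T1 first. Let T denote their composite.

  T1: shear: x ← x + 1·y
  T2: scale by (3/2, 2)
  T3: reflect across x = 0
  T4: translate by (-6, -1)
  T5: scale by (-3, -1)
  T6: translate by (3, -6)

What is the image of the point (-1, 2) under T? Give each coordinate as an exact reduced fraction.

T(p) = (51/2, -9)

T1 shear: x ← x + 1·y: (-1, 2) → (1, 2)
T2 scale by (3/2, 2): (1, 2) → (3/2, 4)
T3 reflect across x = 0: (3/2, 4) → (-3/2, 4)
T4 translate by (-6, -1): (-3/2, 4) → (-15/2, 3)
T5 scale by (-3, -1): (-15/2, 3) → (45/2, -3)
T6 translate by (3, -6): (45/2, -3) → (51/2, -9)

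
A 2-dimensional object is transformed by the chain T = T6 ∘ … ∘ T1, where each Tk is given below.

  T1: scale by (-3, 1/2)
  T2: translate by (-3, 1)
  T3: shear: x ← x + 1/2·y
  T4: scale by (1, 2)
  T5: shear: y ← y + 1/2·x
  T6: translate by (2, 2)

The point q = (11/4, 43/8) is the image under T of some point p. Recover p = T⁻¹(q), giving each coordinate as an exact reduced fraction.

T1 = [-3 0 0; 0 1/2 0; 0 0 1]
T2·T1 = [-3 0 -3; 0 1/2 1; 0 0 1]
T3·…·T1 = [-3 1/4 -5/2; 0 1/2 1; 0 0 1]
T4·…·T1 = [-3 1/4 -5/2; 0 1 2; 0 0 1]
T5·…·T1 = [-3 1/4 -5/2; -3/2 9/8 3/4; 0 0 1]
T6·…·T1 = [-3 1/4 -1/2; -3/2 9/8 11/4; 0 0 1]
det M = -3; M⁻¹ = [-3/8 1/12 -5/12; -1/2 1 -3; 0 0 1]
M⁻¹ · (11/4, 43/8)ᵀ = (-1, 1)ᵀ

p = (-1, 1)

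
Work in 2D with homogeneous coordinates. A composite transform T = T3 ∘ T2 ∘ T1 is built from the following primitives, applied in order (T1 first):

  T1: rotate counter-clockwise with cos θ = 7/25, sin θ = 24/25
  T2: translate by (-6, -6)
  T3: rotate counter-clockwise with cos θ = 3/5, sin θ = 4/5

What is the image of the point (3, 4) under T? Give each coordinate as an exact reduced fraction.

T1 rotate counter-clockwise with cos θ = 7/25, sin θ = 24/25: (3, 4) → (-3, 4)
T2 translate by (-6, -6): (-3, 4) → (-9, -2)
T3 rotate counter-clockwise with cos θ = 3/5, sin θ = 4/5: (-9, -2) → (-19/5, -42/5)

T(p) = (-19/5, -42/5)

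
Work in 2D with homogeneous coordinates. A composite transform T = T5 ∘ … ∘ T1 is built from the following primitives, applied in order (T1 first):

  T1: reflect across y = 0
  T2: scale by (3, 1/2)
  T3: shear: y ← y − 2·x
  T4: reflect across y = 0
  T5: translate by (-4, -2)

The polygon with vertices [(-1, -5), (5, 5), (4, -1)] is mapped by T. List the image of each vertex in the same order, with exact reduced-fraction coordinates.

T1 reflect across y = 0: (-1, -5) → (-1, 5); (5, 5) → (5, -5); (4, -1) → (4, 1)
T2 scale by (3, 1/2): (-1, 5) → (-3, 5/2); (5, -5) → (15, -5/2); (4, 1) → (12, 1/2)
T3 shear: y ← y − 2·x: (-3, 5/2) → (-3, 17/2); (15, -5/2) → (15, -65/2); (12, 1/2) → (12, -47/2)
T4 reflect across y = 0: (-3, 17/2) → (-3, -17/2); (15, -65/2) → (15, 65/2); (12, -47/2) → (12, 47/2)
T5 translate by (-4, -2): (-3, -17/2) → (-7, -21/2); (15, 65/2) → (11, 61/2); (12, 47/2) → (8, 43/2)

image vertices: (-7, -21/2), (11, 61/2), (8, 43/2)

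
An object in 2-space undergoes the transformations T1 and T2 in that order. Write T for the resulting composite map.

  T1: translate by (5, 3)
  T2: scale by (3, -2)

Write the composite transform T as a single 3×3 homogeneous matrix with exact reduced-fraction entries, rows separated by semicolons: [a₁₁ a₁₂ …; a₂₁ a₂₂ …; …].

T = [3 0 15; 0 -2 -6; 0 0 1]

T1 = [1 0 5; 0 1 3; 0 0 1]
T2·T1 = [3 0 15; 0 -2 -6; 0 0 1]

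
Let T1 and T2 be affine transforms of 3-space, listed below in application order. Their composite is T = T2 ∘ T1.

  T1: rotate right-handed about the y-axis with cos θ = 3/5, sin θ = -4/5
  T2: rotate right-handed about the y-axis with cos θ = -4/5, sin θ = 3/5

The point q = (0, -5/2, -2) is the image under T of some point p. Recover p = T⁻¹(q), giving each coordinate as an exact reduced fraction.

T1 = [3/5 0 -4/5 0; 0 1 0 0; 4/5 0 3/5 0; 0 0 0 1]
T2·T1 = [0 0 1 0; 0 1 0 0; -1 0 0 0; 0 0 0 1]
det M = 1; M⁻¹ = [0 0 -1 0; 0 1 0 0; 1 0 0 0; 0 0 0 1]
M⁻¹ · (0, -5/2, -2)ᵀ = (2, -5/2, 0)ᵀ

p = (2, -5/2, 0)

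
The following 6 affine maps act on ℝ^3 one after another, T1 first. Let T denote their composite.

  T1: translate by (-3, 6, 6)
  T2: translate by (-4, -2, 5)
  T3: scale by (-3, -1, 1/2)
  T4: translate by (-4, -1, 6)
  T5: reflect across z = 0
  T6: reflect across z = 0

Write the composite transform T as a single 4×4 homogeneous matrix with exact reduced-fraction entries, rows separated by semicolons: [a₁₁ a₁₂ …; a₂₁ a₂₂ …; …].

T = [-3 0 0 17; 0 -1 0 -5; 0 0 1/2 23/2; 0 0 0 1]

T1 = [1 0 0 -3; 0 1 0 6; 0 0 1 6; 0 0 0 1]
T2·T1 = [1 0 0 -7; 0 1 0 4; 0 0 1 11; 0 0 0 1]
T3·…·T1 = [-3 0 0 21; 0 -1 0 -4; 0 0 1/2 11/2; 0 0 0 1]
T4·…·T1 = [-3 0 0 17; 0 -1 0 -5; 0 0 1/2 23/2; 0 0 0 1]
T5·…·T1 = [-3 0 0 17; 0 -1 0 -5; 0 0 -1/2 -23/2; 0 0 0 1]
T6·…·T1 = [-3 0 0 17; 0 -1 0 -5; 0 0 1/2 23/2; 0 0 0 1]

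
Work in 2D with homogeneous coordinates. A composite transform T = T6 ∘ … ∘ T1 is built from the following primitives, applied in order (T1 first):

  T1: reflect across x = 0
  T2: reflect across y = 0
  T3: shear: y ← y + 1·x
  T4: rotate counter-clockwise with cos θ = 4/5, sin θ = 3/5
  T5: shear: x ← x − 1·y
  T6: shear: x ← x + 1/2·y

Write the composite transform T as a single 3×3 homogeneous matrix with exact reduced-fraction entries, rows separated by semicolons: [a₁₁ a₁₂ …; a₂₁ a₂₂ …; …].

T1 = [-1 0 0; 0 1 0; 0 0 1]
T2·T1 = [-1 0 0; 0 -1 0; 0 0 1]
T3·…·T1 = [-1 0 0; -1 -1 0; 0 0 1]
T4·…·T1 = [-1/5 3/5 0; -7/5 -4/5 0; 0 0 1]
T5·…·T1 = [6/5 7/5 0; -7/5 -4/5 0; 0 0 1]
T6·…·T1 = [1/2 1 0; -7/5 -4/5 0; 0 0 1]

T = [1/2 1 0; -7/5 -4/5 0; 0 0 1]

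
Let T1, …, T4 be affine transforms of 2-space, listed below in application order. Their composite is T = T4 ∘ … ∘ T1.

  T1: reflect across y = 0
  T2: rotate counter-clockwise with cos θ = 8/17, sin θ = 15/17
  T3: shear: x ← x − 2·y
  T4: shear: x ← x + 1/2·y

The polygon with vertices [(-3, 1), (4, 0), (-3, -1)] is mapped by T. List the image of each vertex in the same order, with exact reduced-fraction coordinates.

T1 reflect across y = 0: (-3, 1) → (-3, -1); (4, 0) → (4, 0); (-3, -1) → (-3, 1)
T2 rotate counter-clockwise with cos θ = 8/17, sin θ = 15/17: (-3, -1) → (-9/17, -53/17); (4, 0) → (32/17, 60/17); (-3, 1) → (-39/17, -37/17)
T3 shear: x ← x − 2·y: (-9/17, -53/17) → (97/17, -53/17); (32/17, 60/17) → (-88/17, 60/17); (-39/17, -37/17) → (35/17, -37/17)
T4 shear: x ← x + 1/2·y: (97/17, -53/17) → (141/34, -53/17); (-88/17, 60/17) → (-58/17, 60/17); (35/17, -37/17) → (33/34, -37/17)

image vertices: (141/34, -53/17), (-58/17, 60/17), (33/34, -37/17)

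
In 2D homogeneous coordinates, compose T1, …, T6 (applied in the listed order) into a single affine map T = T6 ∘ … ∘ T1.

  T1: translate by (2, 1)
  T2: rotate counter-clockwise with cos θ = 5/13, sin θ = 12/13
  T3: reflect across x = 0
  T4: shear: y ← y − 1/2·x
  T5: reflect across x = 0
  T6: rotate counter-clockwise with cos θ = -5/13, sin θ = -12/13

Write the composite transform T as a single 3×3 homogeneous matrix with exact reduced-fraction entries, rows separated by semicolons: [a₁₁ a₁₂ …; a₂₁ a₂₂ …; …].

T = [149/169 48/169 346/169; -265/338 149/169 -116/169; 0 0 1]

T1 = [1 0 2; 0 1 1; 0 0 1]
T2·T1 = [5/13 -12/13 -2/13; 12/13 5/13 29/13; 0 0 1]
T3·…·T1 = [-5/13 12/13 2/13; 12/13 5/13 29/13; 0 0 1]
T4·…·T1 = [-5/13 12/13 2/13; 29/26 -1/13 28/13; 0 0 1]
T5·…·T1 = [5/13 -12/13 -2/13; 29/26 -1/13 28/13; 0 0 1]
T6·…·T1 = [149/169 48/169 346/169; -265/338 149/169 -116/169; 0 0 1]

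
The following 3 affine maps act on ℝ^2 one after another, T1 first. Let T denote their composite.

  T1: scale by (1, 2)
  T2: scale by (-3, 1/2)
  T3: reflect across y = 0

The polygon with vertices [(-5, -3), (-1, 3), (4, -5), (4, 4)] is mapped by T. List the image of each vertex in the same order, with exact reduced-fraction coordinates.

T1 scale by (1, 2): (-5, -3) → (-5, -6); (-1, 3) → (-1, 6); (4, -5) → (4, -10); (4, 4) → (4, 8)
T2 scale by (-3, 1/2): (-5, -6) → (15, -3); (-1, 6) → (3, 3); (4, -10) → (-12, -5); (4, 8) → (-12, 4)
T3 reflect across y = 0: (15, -3) → (15, 3); (3, 3) → (3, -3); (-12, -5) → (-12, 5); (-12, 4) → (-12, -4)

image vertices: (15, 3), (3, -3), (-12, 5), (-12, -4)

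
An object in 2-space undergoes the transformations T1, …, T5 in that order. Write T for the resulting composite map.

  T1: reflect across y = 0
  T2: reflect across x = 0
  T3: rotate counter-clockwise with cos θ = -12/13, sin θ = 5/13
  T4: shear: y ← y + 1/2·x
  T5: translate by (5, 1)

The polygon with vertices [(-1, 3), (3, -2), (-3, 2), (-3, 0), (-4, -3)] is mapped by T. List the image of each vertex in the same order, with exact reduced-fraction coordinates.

image vertices: (68/13, 111/26), (7, -1), (3, 3), (29/13, 10/13), (2/13, -69/26)

T1 reflect across y = 0: (-1, 3) → (-1, -3); (3, -2) → (3, 2); (-3, 2) → (-3, -2); (-3, 0) → (-3, 0); (-4, -3) → (-4, 3)
T2 reflect across x = 0: (-1, -3) → (1, -3); (3, 2) → (-3, 2); (-3, -2) → (3, -2); (-3, 0) → (3, 0); (-4, 3) → (4, 3)
T3 rotate counter-clockwise with cos θ = -12/13, sin θ = 5/13: (1, -3) → (3/13, 41/13); (-3, 2) → (2, -3); (3, -2) → (-2, 3); (3, 0) → (-36/13, 15/13); (4, 3) → (-63/13, -16/13)
T4 shear: y ← y + 1/2·x: (3/13, 41/13) → (3/13, 85/26); (2, -3) → (2, -2); (-2, 3) → (-2, 2); (-36/13, 15/13) → (-36/13, -3/13); (-63/13, -16/13) → (-63/13, -95/26)
T5 translate by (5, 1): (3/13, 85/26) → (68/13, 111/26); (2, -2) → (7, -1); (-2, 2) → (3, 3); (-36/13, -3/13) → (29/13, 10/13); (-63/13, -95/26) → (2/13, -69/26)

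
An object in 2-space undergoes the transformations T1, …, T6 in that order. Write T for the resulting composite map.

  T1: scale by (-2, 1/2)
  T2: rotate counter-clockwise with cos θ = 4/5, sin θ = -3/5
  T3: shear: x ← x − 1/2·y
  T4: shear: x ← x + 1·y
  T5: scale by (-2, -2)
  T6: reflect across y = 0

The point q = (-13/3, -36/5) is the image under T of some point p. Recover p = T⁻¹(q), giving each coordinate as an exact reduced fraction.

T1 = [-2 0 0; 0 1/2 0; 0 0 1]
T2·T1 = [-8/5 3/10 0; 6/5 2/5 0; 0 0 1]
T3·…·T1 = [-11/5 1/10 0; 6/5 2/5 0; 0 0 1]
T4·…·T1 = [-1 1/2 0; 6/5 2/5 0; 0 0 1]
T5·…·T1 = [2 -1 0; -12/5 -4/5 0; 0 0 1]
T6·…·T1 = [2 -1 0; 12/5 4/5 0; 0 0 1]
det M = 4; M⁻¹ = [1/5 1/4 0; -3/5 1/2 0; 0 0 1]
M⁻¹ · (-13/3, -36/5)ᵀ = (-8/3, -1)ᵀ

p = (-8/3, -1)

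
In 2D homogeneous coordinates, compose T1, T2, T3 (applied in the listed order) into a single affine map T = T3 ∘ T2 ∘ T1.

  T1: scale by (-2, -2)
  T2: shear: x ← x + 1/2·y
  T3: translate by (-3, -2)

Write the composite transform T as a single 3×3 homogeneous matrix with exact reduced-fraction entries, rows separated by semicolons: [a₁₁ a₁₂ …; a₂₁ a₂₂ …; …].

T = [-2 -1 -3; 0 -2 -2; 0 0 1]

T1 = [-2 0 0; 0 -2 0; 0 0 1]
T2·T1 = [-2 -1 0; 0 -2 0; 0 0 1]
T3·…·T1 = [-2 -1 -3; 0 -2 -2; 0 0 1]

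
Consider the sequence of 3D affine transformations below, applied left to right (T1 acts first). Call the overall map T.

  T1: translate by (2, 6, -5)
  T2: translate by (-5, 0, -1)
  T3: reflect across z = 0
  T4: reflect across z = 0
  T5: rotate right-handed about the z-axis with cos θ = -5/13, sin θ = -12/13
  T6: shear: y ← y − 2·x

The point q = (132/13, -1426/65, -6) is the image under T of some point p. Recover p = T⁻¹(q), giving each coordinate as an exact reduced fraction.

T1 = [1 0 0 2; 0 1 0 6; 0 0 1 -5; 0 0 0 1]
T2·T1 = [1 0 0 -3; 0 1 0 6; 0 0 1 -6; 0 0 0 1]
T3·…·T1 = [1 0 0 -3; 0 1 0 6; 0 0 -1 6; 0 0 0 1]
T4·…·T1 = [1 0 0 -3; 0 1 0 6; 0 0 1 -6; 0 0 0 1]
T5·…·T1 = [-5/13 12/13 0 87/13; -12/13 -5/13 0 6/13; 0 0 1 -6; 0 0 0 1]
T6·…·T1 = [-5/13 12/13 0 87/13; -2/13 -29/13 0 -168/13; 0 0 1 -6; 0 0 0 1]
det M = 1; M⁻¹ = [-29/13 -12/13 0 3; 2/13 -5/13 0 -6; 0 0 1 6; 0 0 0 1]
M⁻¹ · (132/13, -1426/65, -6)ᵀ = (3/5, 4, 0)ᵀ

p = (3/5, 4, 0)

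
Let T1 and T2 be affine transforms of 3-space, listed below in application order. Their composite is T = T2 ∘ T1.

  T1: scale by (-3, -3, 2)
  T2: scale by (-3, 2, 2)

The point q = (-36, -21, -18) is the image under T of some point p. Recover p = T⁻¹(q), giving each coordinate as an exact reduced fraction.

T1 = [-3 0 0 0; 0 -3 0 0; 0 0 2 0; 0 0 0 1]
T2·T1 = [9 0 0 0; 0 -6 0 0; 0 0 4 0; 0 0 0 1]
det M = -216; M⁻¹ = [1/9 0 0 0; 0 -1/6 0 0; 0 0 1/4 0; 0 0 0 1]
M⁻¹ · (-36, -21, -18)ᵀ = (-4, 7/2, -9/2)ᵀ

p = (-4, 7/2, -9/2)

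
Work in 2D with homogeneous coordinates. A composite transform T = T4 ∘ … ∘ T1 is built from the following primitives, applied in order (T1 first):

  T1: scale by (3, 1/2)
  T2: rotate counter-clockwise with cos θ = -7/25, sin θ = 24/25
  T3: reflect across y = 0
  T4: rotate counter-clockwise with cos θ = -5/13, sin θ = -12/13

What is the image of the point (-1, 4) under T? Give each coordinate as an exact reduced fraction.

T(p) = (1167/325, -106/325)

T1 scale by (3, 1/2): (-1, 4) → (-3, 2)
T2 rotate counter-clockwise with cos θ = -7/25, sin θ = 24/25: (-3, 2) → (-27/25, -86/25)
T3 reflect across y = 0: (-27/25, -86/25) → (-27/25, 86/25)
T4 rotate counter-clockwise with cos θ = -5/13, sin θ = -12/13: (-27/25, 86/25) → (1167/325, -106/325)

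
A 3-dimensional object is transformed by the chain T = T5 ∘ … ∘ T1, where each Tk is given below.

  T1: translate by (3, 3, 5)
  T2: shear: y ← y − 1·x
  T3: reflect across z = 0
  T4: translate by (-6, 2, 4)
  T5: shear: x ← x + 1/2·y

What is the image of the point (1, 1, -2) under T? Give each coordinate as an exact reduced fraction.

T(p) = (-1, 2, 1)

T1 translate by (3, 3, 5): (1, 1, -2) → (4, 4, 3)
T2 shear: y ← y − 1·x: (4, 4, 3) → (4, 0, 3)
T3 reflect across z = 0: (4, 0, 3) → (4, 0, -3)
T4 translate by (-6, 2, 4): (4, 0, -3) → (-2, 2, 1)
T5 shear: x ← x + 1/2·y: (-2, 2, 1) → (-1, 2, 1)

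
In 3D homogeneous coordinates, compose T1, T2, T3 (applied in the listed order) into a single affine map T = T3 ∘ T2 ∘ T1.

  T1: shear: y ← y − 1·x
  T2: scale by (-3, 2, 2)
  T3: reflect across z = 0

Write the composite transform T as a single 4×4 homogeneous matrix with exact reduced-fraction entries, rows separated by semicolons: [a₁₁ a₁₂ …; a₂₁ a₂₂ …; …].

T1 = [1 0 0 0; -1 1 0 0; 0 0 1 0; 0 0 0 1]
T2·T1 = [-3 0 0 0; -2 2 0 0; 0 0 2 0; 0 0 0 1]
T3·…·T1 = [-3 0 0 0; -2 2 0 0; 0 0 -2 0; 0 0 0 1]

T = [-3 0 0 0; -2 2 0 0; 0 0 -2 0; 0 0 0 1]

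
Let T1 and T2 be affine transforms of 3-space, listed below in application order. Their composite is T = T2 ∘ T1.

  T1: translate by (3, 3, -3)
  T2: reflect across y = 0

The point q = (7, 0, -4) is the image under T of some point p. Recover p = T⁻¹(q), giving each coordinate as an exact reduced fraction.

T1 = [1 0 0 3; 0 1 0 3; 0 0 1 -3; 0 0 0 1]
T2·T1 = [1 0 0 3; 0 -1 0 -3; 0 0 1 -3; 0 0 0 1]
det M = -1; M⁻¹ = [1 0 0 -3; 0 -1 0 -3; 0 0 1 3; 0 0 0 1]
M⁻¹ · (7, 0, -4)ᵀ = (4, -3, -1)ᵀ

p = (4, -3, -1)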